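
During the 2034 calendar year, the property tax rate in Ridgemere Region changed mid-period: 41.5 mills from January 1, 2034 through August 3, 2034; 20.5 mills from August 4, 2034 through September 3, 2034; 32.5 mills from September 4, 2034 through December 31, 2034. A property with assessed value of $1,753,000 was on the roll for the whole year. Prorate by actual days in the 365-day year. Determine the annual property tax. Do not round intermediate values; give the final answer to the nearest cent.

January 1 – August 3, 2034: 215 days at 41.5 mills → $1,753,000 × 4.15% × 215/365 = $42,852.4452
August 4 – September 3, 2034: 31 days at 20.5 mills → $1,753,000 × 2.05% × 31/365 = $3,052.1411
September 4 – December 31, 2034: 119 days at 32.5 mills → $1,753,000 × 3.25% × 119/365 = $18,574.5959
Total = $64,479.1822

$64,479.18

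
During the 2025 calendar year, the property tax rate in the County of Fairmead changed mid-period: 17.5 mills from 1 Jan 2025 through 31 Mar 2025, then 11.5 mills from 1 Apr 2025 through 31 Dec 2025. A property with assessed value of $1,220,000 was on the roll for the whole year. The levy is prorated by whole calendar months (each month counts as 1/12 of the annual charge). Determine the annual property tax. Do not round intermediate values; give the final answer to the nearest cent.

1 Jan – 31 Mar 2025: 3 months at 17.5 mills → $1,220,000 × 1.75% × 3/12 = $5,337.5000
1 Apr – 31 Dec 2025: 9 months at 11.5 mills → $1,220,000 × 1.15% × 9/12 = $10,522.5000
Total = $15,860.0000

$15,860.00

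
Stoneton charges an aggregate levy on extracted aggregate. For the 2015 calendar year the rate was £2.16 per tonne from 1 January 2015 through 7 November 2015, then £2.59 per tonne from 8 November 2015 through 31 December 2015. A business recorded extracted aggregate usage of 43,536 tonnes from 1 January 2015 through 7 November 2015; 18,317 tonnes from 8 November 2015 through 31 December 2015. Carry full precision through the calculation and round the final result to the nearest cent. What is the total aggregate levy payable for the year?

£141,478.79

1 January – 7 November 2015: 43,536 tonnes at £2.16/tonne → £94,037.76
8 November – 31 December 2015: 18,317 tonnes at £2.59/tonne → £47,441.03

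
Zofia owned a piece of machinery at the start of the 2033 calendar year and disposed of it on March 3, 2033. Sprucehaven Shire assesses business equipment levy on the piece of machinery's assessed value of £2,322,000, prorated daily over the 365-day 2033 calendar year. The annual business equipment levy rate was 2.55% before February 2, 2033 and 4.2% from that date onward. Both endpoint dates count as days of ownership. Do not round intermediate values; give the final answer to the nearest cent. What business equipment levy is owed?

£13,206.77

January 1 – February 1, 2033: 32 days at 2.55% → £2,322,000 × 2.55% × 32/365 = £5,191.1014
February 2 – March 3, 2033: 30 days at 4.2% → £2,322,000 × 4.2% × 30/365 = £8,015.6712
Total = £13,206.7726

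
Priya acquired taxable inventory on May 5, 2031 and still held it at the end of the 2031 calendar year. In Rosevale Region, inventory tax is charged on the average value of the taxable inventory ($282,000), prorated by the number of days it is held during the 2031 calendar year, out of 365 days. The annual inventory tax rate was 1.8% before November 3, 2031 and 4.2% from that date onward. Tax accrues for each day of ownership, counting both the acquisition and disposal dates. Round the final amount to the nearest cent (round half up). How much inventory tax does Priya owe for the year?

May 5 – November 2, 2031: 182 days at 1.8% → $282,000 × 1.8% × 182/365 = $2,531.0466
November 3 – December 31, 2031: 59 days at 4.2% → $282,000 × 4.2% × 59/365 = $1,914.5096
Total = $4,445.5562

$4,445.56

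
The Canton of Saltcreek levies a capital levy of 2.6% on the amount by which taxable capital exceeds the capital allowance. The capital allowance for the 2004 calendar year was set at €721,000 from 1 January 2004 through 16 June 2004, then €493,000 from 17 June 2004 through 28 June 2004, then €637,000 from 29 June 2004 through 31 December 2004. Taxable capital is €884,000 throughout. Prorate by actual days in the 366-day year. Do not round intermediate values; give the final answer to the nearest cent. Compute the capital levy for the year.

€5,542.26

1 January – 16 June 2004: 168 days, exemption €721,000 → (€884,000 − €721,000) × 2.6% × 168/366 = €1,945.3115
17 June – 28 June 2004: 12 days, exemption €493,000 → (€884,000 − €493,000) × 2.6% × 12/366 = €333.3115
29 June – 31 December 2004: 186 days, exemption €637,000 → (€884,000 − €637,000) × 2.6% × 186/366 = €3,263.6393
Total = €5,542.2623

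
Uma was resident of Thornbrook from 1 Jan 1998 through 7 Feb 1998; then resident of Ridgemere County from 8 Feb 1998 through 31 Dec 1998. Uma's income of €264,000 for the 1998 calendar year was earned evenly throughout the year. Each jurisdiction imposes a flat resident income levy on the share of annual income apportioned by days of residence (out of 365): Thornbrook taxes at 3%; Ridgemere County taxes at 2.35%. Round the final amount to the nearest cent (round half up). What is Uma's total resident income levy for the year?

€6,382.65

Thornbrook, 1 Jan – 7 Feb 1998: 38 days → €264,000 × 3% × 38/365 = €824.5479
Ridgemere County, 8 Feb – 31 Dec 1998: 327 days → €264,000 × 2.35% × 327/365 = €5,558.1041
Total = €6,382.6521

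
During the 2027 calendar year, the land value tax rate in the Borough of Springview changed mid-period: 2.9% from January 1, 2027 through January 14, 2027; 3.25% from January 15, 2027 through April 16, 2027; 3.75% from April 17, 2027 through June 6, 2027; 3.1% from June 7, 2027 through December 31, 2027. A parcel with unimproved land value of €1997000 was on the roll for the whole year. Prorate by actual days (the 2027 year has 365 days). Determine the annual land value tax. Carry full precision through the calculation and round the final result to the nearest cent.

€64322.55

January 1 – January 14, 2027: 14 days at 2.9% → €1997000 × 2.9% × 14/365 = €2221.3205
January 15 – April 16, 2027: 92 days at 3.25% → €1997000 × 3.25% × 92/365 = €16358.9863
April 17 – June 6, 2027: 51 days at 3.75% → €1997000 × 3.75% × 51/365 = €10463.7329
June 7 – December 31, 2027: 208 days at 3.1% → €1997000 × 3.1% × 208/365 = €35278.5096
Total = €64322.5493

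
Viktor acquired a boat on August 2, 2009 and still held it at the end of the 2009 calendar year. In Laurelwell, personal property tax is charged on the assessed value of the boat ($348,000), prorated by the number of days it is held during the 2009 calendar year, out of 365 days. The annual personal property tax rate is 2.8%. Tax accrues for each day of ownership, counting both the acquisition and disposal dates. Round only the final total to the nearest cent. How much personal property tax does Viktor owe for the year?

$4,057.78

Days held (August 2 – December 31, 2009): 152 out of 365
Tax = $348,000 × 2.8% × 152/365 = $4,057.7753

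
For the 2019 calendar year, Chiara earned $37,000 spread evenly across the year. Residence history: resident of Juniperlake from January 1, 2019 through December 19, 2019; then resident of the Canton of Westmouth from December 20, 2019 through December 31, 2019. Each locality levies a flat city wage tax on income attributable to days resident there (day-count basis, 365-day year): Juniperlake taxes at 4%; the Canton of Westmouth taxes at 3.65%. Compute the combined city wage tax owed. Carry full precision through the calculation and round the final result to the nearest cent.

$1,475.74

Juniperlake, January 1 – December 19, 2019: 353 days → $37,000 × 4% × 353/365 = $1,431.3425
The Canton of Westmouth, December 20 – December 31, 2019: 12 days → $37,000 × 3.65% × 12/365 = $44.4000
Total = $1,475.7425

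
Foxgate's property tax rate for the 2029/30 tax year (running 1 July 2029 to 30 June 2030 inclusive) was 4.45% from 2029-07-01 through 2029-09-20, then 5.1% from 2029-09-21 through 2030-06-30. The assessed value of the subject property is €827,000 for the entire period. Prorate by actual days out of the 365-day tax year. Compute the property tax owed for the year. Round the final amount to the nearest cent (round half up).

€40,969.35

2029-07-01 to 2029-09-20: 82 days at 4.45% → €827,000 × 4.45% × 82/365 = €8,267.7342
2029-09-21 to 2030-06-30: 283 days at 5.1% → €827,000 × 5.1% × 283/365 = €32,701.6192
Total = €40,969.3534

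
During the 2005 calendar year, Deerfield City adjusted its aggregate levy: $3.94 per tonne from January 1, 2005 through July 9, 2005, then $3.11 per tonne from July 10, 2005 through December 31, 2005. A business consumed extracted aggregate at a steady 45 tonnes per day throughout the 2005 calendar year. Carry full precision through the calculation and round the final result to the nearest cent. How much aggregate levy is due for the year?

$58,178.25

January 1 – July 9, 2005: 190 days × 45 tonnes/day = 8,550 tonnes at $3.94/tonne → $33,687.00
July 10 – December 31, 2005: 175 days × 45 tonnes/day = 7,875 tonnes at $3.11/tonne → $24,491.25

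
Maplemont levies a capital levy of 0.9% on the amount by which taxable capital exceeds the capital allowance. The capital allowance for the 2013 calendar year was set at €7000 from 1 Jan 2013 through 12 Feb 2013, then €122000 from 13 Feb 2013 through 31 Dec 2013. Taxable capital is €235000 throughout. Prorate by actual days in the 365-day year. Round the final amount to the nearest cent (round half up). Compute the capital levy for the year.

€1138.93

1 Jan – 12 Feb 2013: 43 days, exemption €7000 → (€235000 − €7000) × 0.9% × 43/365 = €241.7425
13 Feb – 31 Dec 2013: 322 days, exemption €122000 → (€235000 − €122000) × 0.9% × 322/365 = €897.1890
Total = €1138.9315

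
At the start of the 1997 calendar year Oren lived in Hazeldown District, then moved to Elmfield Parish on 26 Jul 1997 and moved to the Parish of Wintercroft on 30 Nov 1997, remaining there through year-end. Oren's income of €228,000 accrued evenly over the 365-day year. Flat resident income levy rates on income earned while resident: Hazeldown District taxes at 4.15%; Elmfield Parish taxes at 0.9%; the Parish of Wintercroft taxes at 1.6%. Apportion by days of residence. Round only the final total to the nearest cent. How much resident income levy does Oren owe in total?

€6,374.01

Hazeldown District, 1 Jan – 25 Jul 1997: 206 days → €228,000 × 4.15% × 206/365 = €5,340.1973
Elmfield Parish, 26 Jul – 29 Nov 1997: 127 days → €228,000 × 0.9% × 127/365 = €713.9836
The Parish of Wintercroft, 30 Nov – 31 Dec 1997: 32 days → €228,000 × 1.6% × 32/365 = €319.8247
Total = €6,374.0055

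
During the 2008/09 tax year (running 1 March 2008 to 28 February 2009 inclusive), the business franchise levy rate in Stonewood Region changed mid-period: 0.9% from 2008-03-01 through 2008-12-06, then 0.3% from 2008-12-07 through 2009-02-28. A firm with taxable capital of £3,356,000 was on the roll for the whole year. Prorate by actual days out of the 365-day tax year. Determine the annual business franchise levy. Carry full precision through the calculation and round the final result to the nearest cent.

2008-03-01 to 2008-12-06: 281 days at 0.9% → £3,356,000 × 0.9% × 281/365 = £23,252.9425
2008-12-07 to 2009-02-28: 84 days at 0.3% → £3,356,000 × 0.3% × 84/365 = £2,317.0192
Total = £25,569.9616

£25,569.96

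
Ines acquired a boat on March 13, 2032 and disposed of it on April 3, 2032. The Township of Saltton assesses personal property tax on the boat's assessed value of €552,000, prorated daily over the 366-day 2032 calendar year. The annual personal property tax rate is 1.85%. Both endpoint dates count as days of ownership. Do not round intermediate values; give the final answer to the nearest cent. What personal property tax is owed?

€613.84

Days held (March 13 – April 3, 2032): 22 out of 366
Tax = €552,000 × 1.85% × 22/366 = €613.8361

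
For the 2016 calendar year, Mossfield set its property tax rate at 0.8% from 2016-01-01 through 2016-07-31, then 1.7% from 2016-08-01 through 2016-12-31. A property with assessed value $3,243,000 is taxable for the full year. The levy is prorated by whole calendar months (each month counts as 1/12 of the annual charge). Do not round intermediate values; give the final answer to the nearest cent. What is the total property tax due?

2016-01-01 to 2016-07-31: 7 months at 0.8% → $3,243,000 × 0.8% × 7/12 = $15,134.0000
2016-08-01 to 2016-12-31: 5 months at 1.7% → $3,243,000 × 1.7% × 5/12 = $22,971.2500
Total = $38,105.2500

$38,105.25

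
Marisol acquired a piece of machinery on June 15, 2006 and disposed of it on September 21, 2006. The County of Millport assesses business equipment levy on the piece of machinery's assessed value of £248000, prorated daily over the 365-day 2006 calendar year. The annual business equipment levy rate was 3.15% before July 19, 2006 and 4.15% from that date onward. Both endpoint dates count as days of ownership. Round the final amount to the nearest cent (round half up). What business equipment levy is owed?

£2560.52

June 15 – July 18, 2006: 34 days at 3.15% → £248000 × 3.15% × 34/365 = £727.6932
July 19 – September 21, 2006: 65 days at 4.15% → £248000 × 4.15% × 65/365 = £1832.8219
Total = £2560.5151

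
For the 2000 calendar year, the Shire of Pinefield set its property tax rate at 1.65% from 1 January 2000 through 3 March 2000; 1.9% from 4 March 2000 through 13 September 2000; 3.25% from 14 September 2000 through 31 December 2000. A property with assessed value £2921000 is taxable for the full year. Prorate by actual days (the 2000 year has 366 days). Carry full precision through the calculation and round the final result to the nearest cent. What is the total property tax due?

1 January – 3 March 2000: 63 days at 1.65% → £2921000 × 1.65% × 63/366 = £8296.1189
4 March – 13 September 2000: 194 days at 1.9% → £2921000 × 1.9% × 194/366 = £29417.5027
14 September – 31 December 2000: 109 days at 3.25% → £2921000 × 3.25% × 109/366 = £28272.2473
Total = £65985.8689

£65985.87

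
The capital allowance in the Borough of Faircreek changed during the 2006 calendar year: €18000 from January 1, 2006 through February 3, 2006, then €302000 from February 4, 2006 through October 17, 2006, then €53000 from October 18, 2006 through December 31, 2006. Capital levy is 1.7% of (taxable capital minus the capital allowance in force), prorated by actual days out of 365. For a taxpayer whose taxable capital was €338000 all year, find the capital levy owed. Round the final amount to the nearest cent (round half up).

January 1 – February 3, 2006: 34 days, exemption €18000 → (€338000 − €18000) × 1.7% × 34/365 = €506.7397
February 4 – October 17, 2006: 256 days, exemption €302000 → (€338000 − €302000) × 1.7% × 256/365 = €429.2384
October 18 – December 31, 2006: 75 days, exemption €53000 → (€338000 − €53000) × 1.7% × 75/365 = €995.5479
Total = €1931.5260

€1931.53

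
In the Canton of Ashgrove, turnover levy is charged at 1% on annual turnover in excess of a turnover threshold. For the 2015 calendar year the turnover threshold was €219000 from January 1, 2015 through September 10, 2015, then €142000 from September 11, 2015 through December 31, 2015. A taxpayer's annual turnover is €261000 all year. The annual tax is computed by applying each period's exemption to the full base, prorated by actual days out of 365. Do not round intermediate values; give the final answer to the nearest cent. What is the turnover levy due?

€656.27

January 1 – September 10, 2015: 253 days, exemption €219000 → (€261000 − €219000) × 1% × 253/365 = €291.1233
September 11 – December 31, 2015: 112 days, exemption €142000 → (€261000 − €142000) × 1% × 112/365 = €365.1507
Total = €656.2740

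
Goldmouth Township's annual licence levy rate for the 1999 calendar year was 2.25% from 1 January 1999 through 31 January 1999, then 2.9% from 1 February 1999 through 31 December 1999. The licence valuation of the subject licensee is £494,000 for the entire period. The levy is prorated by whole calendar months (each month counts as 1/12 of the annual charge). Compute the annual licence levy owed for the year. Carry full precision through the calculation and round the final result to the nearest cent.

£14,058.42

1 January – 31 January 1999: 1 month at 2.25% → £494,000 × 2.25% × 1/12 = £926.2500
1 February – 31 December 1999: 11 months at 2.9% → £494,000 × 2.9% × 11/12 = £13,132.1667
Total = £14,058.4167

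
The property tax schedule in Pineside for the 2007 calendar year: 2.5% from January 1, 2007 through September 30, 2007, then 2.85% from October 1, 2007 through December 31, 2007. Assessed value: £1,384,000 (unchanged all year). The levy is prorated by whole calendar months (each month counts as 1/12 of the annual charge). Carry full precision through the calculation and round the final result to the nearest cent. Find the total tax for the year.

£35,811.00

January 1 – September 30, 2007: 9 months at 2.5% → £1,384,000 × 2.5% × 9/12 = £25,950.0000
October 1 – December 31, 2007: 3 months at 2.85% → £1,384,000 × 2.85% × 3/12 = £9,861.0000
Total = £35,811.0000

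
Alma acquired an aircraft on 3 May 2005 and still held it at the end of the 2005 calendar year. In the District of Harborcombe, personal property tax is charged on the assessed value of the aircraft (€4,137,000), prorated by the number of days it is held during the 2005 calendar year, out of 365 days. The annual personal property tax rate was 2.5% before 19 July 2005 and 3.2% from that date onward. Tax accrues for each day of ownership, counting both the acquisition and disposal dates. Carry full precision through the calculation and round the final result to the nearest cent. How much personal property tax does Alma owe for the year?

€82,025.94

3 May – 18 July 2005: 77 days at 2.5% → €4,137,000 × 2.5% × 77/365 = €21,818.4247
19 July – 31 December 2005: 166 days at 3.2% → €4,137,000 × 3.2% × 166/365 = €60,207.5178
Total = €82,025.9425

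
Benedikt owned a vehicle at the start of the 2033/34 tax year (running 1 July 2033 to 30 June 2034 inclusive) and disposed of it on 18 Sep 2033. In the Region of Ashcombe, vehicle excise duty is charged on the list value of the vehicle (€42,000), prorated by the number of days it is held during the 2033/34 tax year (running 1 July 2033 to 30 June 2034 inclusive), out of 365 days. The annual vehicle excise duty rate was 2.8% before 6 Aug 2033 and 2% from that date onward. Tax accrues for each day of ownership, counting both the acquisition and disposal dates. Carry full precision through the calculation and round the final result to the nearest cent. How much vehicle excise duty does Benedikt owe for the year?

1 Jul – 5 Aug 2033: 36 days at 2.8% → €42,000 × 2.8% × 36/365 = €115.9890
6 Aug – 18 Sep 2033: 44 days at 2% → €42,000 × 2% × 44/365 = €101.2603
Total = €217.2493

€217.25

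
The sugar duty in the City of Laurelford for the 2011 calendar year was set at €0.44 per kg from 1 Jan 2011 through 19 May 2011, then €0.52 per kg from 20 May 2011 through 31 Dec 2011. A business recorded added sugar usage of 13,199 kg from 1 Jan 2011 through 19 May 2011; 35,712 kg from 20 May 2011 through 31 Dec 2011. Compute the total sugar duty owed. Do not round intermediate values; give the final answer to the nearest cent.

1 Jan – 19 May 2011: 13,199 kg at €0.44/kg → €5,807.56
20 May – 31 Dec 2011: 35,712 kg at €0.52/kg → €18,570.24

€24,377.80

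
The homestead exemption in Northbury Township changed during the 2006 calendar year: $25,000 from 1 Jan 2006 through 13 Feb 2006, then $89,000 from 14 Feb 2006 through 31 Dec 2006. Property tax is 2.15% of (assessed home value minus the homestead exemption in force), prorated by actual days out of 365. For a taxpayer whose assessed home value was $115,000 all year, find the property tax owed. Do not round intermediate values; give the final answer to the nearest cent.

$724.87

1 Jan – 13 Feb 2006: 44 days, exemption $25,000 → ($115,000 − $25,000) × 2.15% × 44/365 = $233.2603
14 Feb – 31 Dec 2006: 321 days, exemption $89,000 → ($115,000 − $89,000) × 2.15% × 321/365 = $491.6137
Total = $724.8740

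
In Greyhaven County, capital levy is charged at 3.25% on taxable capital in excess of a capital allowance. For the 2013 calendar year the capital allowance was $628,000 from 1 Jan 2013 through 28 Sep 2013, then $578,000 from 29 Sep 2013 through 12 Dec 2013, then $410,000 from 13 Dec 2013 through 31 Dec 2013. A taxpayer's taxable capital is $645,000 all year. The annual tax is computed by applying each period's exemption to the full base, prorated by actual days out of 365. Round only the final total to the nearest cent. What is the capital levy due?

1 Jan – 28 Sep 2013: 271 days, exemption $628,000 → ($645,000 − $628,000) × 3.25% × 271/365 = $410.2123
29 Sep – 12 Dec 2013: 75 days, exemption $578,000 → ($645,000 − $578,000) × 3.25% × 75/365 = $447.4315
13 Dec – 31 Dec 2013: 19 days, exemption $410,000 → ($645,000 − $410,000) × 3.25% × 19/365 = $397.5685
Total = $1,255.2123

$1,255.21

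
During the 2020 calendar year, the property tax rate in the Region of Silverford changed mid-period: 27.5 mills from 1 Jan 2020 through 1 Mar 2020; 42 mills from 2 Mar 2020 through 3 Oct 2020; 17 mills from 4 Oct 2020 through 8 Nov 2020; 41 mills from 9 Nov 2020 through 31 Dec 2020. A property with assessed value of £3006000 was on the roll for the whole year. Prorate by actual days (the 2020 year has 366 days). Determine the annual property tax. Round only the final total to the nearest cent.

1 Jan – 1 Mar 2020: 61 days at 27.5 mills → £3006000 × 2.75% × 61/366 = £13777.5000
2 Mar – 3 Oct 2020: 216 days at 42 mills → £3006000 × 4.2% × 216/366 = £74509.3770
4 Oct – 8 Nov 2020: 36 days at 17 mills → £3006000 × 1.7% × 36/366 = £5026.4262
9 Nov – 31 Dec 2020: 53 days at 41 mills → £3006000 × 4.1% × 53/366 = £17847.0984
Total = £111160.4016

£111160.40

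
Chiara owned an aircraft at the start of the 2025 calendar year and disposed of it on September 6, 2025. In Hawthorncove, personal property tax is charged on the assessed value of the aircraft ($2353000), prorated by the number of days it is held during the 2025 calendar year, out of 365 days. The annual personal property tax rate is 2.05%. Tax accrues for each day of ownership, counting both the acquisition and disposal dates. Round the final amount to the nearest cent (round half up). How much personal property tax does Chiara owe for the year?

Days held (January 1 – September 6, 2025): 249 out of 365
Tax = $2353000 × 2.05% × 249/365 = $32906.5438

$32906.54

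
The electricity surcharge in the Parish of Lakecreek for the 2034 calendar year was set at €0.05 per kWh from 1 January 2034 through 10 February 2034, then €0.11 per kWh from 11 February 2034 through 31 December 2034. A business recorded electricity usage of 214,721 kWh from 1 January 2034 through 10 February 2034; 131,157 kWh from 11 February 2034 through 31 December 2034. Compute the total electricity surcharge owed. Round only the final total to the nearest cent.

€25,163.32

1 January – 10 February 2034: 214,721 kWh at €0.05/kWh → €10,736.05
11 February – 31 December 2034: 131,157 kWh at €0.11/kWh → €14,427.27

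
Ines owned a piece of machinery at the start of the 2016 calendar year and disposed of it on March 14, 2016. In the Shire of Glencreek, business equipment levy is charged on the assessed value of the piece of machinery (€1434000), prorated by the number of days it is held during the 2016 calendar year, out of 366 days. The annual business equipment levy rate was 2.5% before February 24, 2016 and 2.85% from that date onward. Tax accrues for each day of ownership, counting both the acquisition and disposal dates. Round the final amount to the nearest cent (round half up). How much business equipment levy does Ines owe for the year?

€7522.62

January 1 – February 23, 2016: 54 days at 2.5% → €1434000 × 2.5% × 54/366 = €5289.3443
February 24 – March 14, 2016: 20 days at 2.85% → €1434000 × 2.85% × 20/366 = €2233.2787
Total = €7522.6230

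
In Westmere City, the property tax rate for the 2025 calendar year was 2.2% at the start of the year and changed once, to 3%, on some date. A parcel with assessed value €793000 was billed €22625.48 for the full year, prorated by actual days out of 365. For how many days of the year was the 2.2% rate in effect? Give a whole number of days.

Let d = days at the first rate; then 365 − d days at the second rate.
€793000 × [2.2%·d + 3%·(365−d)] / 365 = €22625.48
Solving gives d = 67, so the new rate took effect on 9 Mar 2025.

67 days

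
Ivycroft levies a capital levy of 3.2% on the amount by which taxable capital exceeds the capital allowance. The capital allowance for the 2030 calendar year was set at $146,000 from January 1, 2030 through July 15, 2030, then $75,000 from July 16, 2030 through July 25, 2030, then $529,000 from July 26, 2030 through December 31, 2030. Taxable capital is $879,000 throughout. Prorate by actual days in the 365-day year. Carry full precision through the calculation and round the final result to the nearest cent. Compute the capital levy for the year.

January 1 – July 15, 2030: 196 days, exemption $146,000 → ($879,000 − $146,000) × 3.2% × 196/365 = $12,595.5507
July 16 – July 25, 2030: 10 days, exemption $75,000 → ($879,000 − $75,000) × 3.2% × 10/365 = $704.8767
July 26 – December 31, 2030: 159 days, exemption $529,000 → ($879,000 − $529,000) × 3.2% × 159/365 = $4,878.9041
Total = $18,179.3315

$18,179.33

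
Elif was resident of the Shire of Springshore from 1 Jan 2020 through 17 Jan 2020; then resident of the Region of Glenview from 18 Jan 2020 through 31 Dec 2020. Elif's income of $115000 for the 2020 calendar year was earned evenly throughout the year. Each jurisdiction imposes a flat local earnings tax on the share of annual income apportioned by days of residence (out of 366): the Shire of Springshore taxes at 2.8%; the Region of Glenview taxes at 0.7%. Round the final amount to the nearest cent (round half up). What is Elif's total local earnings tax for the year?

The Shire of Springshore, 1 Jan – 17 Jan 2020: 17 days → $115000 × 2.8% × 17/366 = $149.5628
The Region of Glenview, 18 Jan – 31 Dec 2020: 349 days → $115000 × 0.7% × 349/366 = $767.6093
Total = $917.1721

$917.17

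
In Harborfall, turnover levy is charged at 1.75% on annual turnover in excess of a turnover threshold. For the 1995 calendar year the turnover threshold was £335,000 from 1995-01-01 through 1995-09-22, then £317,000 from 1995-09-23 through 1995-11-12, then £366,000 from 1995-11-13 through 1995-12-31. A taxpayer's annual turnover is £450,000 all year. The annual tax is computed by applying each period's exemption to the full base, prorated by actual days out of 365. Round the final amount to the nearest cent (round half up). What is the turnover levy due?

£1,983.68

1995-01-01 to 1995-09-22: 265 days, exemption £335,000 → (£450,000 − £335,000) × 1.75% × 265/365 = £1,461.1301
1995-09-23 to 1995-11-12: 51 days, exemption £317,000 → (£450,000 − £317,000) × 1.75% × 51/365 = £325.2123
1995-11-13 to 1995-12-31: 49 days, exemption £366,000 → (£450,000 − £366,000) × 1.75% × 49/365 = £197.3425
Total = £1,983.6849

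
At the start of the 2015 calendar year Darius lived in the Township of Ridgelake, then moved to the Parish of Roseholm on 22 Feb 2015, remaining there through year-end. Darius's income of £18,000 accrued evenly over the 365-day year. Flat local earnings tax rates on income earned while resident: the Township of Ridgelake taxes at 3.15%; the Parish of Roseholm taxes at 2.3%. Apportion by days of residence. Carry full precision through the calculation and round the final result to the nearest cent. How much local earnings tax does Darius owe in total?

£435.80

The Township of Ridgelake, 1 Jan – 21 Feb 2015: 52 days → £18,000 × 3.15% × 52/365 = £80.7781
The Parish of Roseholm, 22 Feb – 31 Dec 2015: 313 days → £18,000 × 2.3% × 313/365 = £355.0192
Total = £435.7973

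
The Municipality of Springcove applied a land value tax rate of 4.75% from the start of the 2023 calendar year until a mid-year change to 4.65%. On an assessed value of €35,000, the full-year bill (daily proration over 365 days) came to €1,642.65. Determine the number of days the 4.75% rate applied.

158 days

Let d = days at the first rate; then 365 − d days at the second rate.
€35,000 × [4.75%·d + 4.65%·(365−d)] / 365 = €1,642.65
Solving gives d = 158, so the new rate took effect on June 8, 2023.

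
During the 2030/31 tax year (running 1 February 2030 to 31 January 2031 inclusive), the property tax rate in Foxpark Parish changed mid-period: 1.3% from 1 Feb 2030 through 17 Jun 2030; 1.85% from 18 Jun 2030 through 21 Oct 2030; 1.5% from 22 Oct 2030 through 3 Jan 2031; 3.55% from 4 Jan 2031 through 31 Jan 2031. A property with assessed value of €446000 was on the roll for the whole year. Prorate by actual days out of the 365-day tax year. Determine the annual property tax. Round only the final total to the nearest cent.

1 Feb – 17 Jun 2030: 137 days at 1.3% → €446000 × 1.3% × 137/365 = €2176.2356
18 Jun – 21 Oct 2030: 126 days at 1.85% → €446000 × 1.85% × 126/365 = €2848.2904
22 Oct 2030 – 3 Jan 2031: 74 days at 1.5% → €446000 × 1.5% × 74/365 = €1356.3288
4 Jan – 31 Jan 2031: 28 days at 3.55% → €446000 × 3.55% × 28/365 = €1214.5863
Total = €7595.4411

€7595.44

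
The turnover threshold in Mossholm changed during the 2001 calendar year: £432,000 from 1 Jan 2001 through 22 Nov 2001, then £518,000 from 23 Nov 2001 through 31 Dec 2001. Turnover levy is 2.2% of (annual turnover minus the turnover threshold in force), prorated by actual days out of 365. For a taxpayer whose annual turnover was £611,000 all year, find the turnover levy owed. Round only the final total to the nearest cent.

1 Jan – 22 Nov 2001: 326 days, exemption £432,000 → (£611,000 − £432,000) × 2.2% × 326/365 = £3,517.2274
23 Nov – 31 Dec 2001: 39 days, exemption £518,000 → (£611,000 − £518,000) × 2.2% × 39/365 = £218.6137
Total = £3,735.8411

£3,735.84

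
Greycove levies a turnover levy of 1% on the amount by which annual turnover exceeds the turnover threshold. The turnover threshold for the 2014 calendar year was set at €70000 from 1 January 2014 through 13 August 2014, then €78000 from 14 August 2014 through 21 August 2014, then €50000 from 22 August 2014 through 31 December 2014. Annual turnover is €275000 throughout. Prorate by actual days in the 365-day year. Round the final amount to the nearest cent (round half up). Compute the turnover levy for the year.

1 January – 13 August 2014: 225 days, exemption €70000 → (€275000 − €70000) × 1% × 225/365 = €1263.6986
14 August – 21 August 2014: 8 days, exemption €78000 → (€275000 − €78000) × 1% × 8/365 = €43.1781
22 August – 31 December 2014: 132 days, exemption €50000 → (€275000 − €50000) × 1% × 132/365 = €813.6986
Total = €2120.5753

€2120.58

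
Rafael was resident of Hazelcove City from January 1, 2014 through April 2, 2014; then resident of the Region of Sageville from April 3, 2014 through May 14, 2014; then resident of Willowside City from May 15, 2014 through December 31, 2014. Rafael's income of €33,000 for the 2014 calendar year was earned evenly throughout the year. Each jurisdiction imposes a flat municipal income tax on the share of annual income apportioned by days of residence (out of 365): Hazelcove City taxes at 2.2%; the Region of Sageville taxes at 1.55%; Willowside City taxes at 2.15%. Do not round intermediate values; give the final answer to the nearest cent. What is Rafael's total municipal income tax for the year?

€690.88

Hazelcove City, January 1 – April 2, 2014: 92 days → €33,000 × 2.2% × 92/365 = €182.9918
The Region of Sageville, April 3 – May 14, 2014: 42 days → €33,000 × 1.55% × 42/365 = €58.8575
Willowside City, May 15 – December 31, 2014: 231 days → €33,000 × 2.15% × 231/365 = €449.0260
Total = €690.8753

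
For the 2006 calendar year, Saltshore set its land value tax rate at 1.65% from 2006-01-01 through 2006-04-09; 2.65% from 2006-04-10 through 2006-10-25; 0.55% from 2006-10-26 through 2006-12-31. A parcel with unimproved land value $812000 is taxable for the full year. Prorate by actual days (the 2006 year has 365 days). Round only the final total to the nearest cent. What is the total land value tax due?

2006-01-01 to 2006-04-09: 99 days at 1.65% → $812000 × 1.65% × 99/365 = $3633.9781
2006-04-10 to 2006-10-25: 199 days at 2.65% → $812000 × 2.65% × 199/365 = $11731.7315
2006-10-26 to 2006-12-31: 67 days at 0.55% → $812000 × 0.55% × 67/365 = $819.7863
Total = $16185.4959

$16185.50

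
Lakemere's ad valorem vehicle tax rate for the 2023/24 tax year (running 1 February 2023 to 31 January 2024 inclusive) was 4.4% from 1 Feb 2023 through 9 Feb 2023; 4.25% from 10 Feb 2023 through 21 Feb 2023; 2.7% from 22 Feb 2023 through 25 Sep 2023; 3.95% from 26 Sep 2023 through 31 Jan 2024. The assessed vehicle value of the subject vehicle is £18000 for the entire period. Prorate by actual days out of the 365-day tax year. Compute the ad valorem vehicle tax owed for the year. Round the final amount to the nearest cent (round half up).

£581.62

1 Feb – 9 Feb 2023: 9 days at 4.4% → £18000 × 4.4% × 9/365 = £19.5288
10 Feb – 21 Feb 2023: 12 days at 4.25% → £18000 × 4.25% × 12/365 = £25.1507
22 Feb – 25 Sep 2023: 216 days at 2.7% → £18000 × 2.7% × 216/365 = £287.6055
26 Sep 2023 – 31 Jan 2024: 128 days at 3.95% → £18000 × 3.95% × 128/365 = £249.3370
Total = £581.6219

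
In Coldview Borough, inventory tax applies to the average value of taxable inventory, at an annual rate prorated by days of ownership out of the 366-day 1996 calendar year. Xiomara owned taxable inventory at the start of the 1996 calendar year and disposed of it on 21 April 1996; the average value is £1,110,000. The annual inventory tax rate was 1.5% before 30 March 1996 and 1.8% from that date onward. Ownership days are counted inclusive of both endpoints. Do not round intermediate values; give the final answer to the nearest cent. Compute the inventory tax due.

£5,304.34

1 January – 29 March 1996: 89 days at 1.5% → £1,110,000 × 1.5% × 89/366 = £4,048.7705
30 March – 21 April 1996: 23 days at 1.8% → £1,110,000 × 1.8% × 23/366 = £1,255.5738
Total = £5,304.3443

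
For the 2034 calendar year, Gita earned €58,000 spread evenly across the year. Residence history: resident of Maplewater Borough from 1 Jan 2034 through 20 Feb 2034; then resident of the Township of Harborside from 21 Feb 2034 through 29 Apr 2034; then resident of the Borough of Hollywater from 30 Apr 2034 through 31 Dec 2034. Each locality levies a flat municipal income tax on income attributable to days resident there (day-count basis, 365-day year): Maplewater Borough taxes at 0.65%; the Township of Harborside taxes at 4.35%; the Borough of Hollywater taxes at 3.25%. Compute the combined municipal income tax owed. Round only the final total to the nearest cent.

Maplewater Borough, 1 Jan – 20 Feb 2034: 51 days → €58,000 × 0.65% × 51/365 = €52.6767
The Township of Harborside, 21 Feb – 29 Apr 2034: 68 days → €58,000 × 4.35% × 68/365 = €470.0384
The Borough of Hollywater, 30 Apr – 31 Dec 2034: 246 days → €58,000 × 3.25% × 246/365 = €1,270.4384
Total = €1,793.1534

€1,793.15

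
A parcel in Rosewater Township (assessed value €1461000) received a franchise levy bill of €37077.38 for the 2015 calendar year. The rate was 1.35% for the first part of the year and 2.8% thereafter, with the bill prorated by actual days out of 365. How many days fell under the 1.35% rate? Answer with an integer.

66 days

Let d = days at the first rate; then 365 − d days at the second rate.
€1461000 × [1.35%·d + 2.8%·(365−d)] / 365 = €37077.38
Solving gives d = 66, so the new rate took effect on 8 March 2015.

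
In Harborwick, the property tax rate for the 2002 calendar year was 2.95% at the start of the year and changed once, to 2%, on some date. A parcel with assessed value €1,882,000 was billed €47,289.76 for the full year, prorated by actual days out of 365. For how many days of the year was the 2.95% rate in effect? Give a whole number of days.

Let d = days at the first rate; then 365 − d days at the second rate.
€1,882,000 × [2.95%·d + 2%·(365−d)] / 365 = €47,289.76
Solving gives d = 197, so the new rate took effect on 17 Jul 2002.

197 days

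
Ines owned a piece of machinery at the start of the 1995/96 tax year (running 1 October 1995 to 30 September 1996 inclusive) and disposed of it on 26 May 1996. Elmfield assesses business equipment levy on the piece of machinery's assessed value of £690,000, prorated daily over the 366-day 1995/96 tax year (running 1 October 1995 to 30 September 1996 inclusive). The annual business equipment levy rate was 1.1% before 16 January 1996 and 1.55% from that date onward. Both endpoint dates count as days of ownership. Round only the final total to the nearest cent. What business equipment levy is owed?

£6,076.15

1 October 1995 – 15 January 1996: 107 days at 1.1% → £690,000 × 1.1% × 107/366 = £2,218.9344
16 January – 26 May 1996: 132 days at 1.55% → £690,000 × 1.55% × 132/366 = £3,857.2131
Total = £6,076.1475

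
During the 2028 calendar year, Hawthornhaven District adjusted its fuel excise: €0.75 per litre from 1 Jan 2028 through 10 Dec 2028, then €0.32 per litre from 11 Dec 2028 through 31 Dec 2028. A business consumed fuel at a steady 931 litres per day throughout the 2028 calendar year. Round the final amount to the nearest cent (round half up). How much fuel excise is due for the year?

€247,152.57

1 Jan – 10 Dec 2028: 345 days × 931 litres/day = 321,195 litres at €0.75/litre → €240,896.25
11 Dec – 31 Dec 2028: 21 days × 931 litres/day = 19,551 litres at €0.32/litre → €6,256.32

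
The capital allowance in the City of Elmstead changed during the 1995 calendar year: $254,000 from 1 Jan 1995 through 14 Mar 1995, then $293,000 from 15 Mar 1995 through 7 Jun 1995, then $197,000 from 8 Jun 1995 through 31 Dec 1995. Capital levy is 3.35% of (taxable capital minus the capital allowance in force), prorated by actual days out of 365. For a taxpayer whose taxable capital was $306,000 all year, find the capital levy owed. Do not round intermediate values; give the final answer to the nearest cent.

$2,520.67

1 Jan – 14 Mar 1995: 73 days, exemption $254,000 → ($306,000 − $254,000) × 3.35% × 73/365 = $348.4000
15 Mar – 7 Jun 1995: 85 days, exemption $293,000 → ($306,000 − $293,000) × 3.35% × 85/365 = $101.4178
8 Jun – 31 Dec 1995: 207 days, exemption $197,000 → ($306,000 − $197,000) × 3.35% × 207/365 = $2,070.8507
Total = $2,520.6685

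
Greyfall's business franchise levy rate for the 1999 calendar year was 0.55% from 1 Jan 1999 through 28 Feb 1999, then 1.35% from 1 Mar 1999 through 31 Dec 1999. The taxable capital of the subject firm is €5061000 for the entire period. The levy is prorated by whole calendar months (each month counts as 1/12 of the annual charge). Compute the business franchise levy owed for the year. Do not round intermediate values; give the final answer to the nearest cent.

€61575.50

1 Jan – 28 Feb 1999: 2 months at 0.55% → €5061000 × 0.55% × 2/12 = €4639.2500
1 Mar – 31 Dec 1999: 10 months at 1.35% → €5061000 × 1.35% × 10/12 = €56936.2500
Total = €61575.5000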